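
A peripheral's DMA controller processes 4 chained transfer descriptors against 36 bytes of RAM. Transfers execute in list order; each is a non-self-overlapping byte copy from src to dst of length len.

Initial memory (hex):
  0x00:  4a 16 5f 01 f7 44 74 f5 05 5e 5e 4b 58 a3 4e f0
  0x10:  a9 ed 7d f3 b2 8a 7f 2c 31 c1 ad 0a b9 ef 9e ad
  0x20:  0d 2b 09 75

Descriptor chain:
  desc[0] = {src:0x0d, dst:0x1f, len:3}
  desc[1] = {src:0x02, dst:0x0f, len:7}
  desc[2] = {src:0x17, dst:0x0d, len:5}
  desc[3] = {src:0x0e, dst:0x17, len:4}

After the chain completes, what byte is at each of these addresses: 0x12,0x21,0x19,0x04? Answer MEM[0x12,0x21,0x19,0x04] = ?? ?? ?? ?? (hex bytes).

MEM[0x12,0x21,0x19,0x04] = 44 f0 ad f7

[0] 0x0d->0x1f len=3 : a3 4e f0
[1] 0x02->0x0f len=7 : 5f 01 f7 44 74 f5 05
[2] 0x17->0x0d len=5 : 2c 31 c1 ad 0a
[3] 0x0e->0x17 len=4 : 31 c1 ad 0a
query mem[0x12]=0x44, mem[0x21]=0xf0, mem[0x19]=0xad, mem[0x04]=0xf7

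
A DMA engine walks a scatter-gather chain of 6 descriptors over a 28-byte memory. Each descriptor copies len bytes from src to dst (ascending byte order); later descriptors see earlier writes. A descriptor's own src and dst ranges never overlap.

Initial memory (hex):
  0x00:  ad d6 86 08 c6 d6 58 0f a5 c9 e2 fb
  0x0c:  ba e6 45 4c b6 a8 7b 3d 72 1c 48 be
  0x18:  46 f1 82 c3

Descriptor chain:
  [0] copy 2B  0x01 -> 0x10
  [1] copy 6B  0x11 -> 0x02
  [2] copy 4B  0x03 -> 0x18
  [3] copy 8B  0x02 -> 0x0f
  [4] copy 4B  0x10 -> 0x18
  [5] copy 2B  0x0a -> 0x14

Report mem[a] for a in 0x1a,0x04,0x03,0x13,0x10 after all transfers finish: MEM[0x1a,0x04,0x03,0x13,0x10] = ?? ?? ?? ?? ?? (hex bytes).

MEM[0x1a,0x04,0x03,0x13,0x10] = 72 3d 7b 1c 7b

D0: mem[0x10..0x11] <- [d6 86]
D1: mem[0x02..0x07] <- [86 7b 3d 72 1c 48]
D2: mem[0x18..0x1b] <- [7b 3d 72 1c]
D3: mem[0x0f..0x16] <- [86 7b 3d 72 1c 48 a5 c9]
D4: mem[0x18..0x1b] <- [7b 3d 72 1c]
D5: mem[0x14..0x15] <- [e2 fb]
query mem[0x1a]=0x72, mem[0x04]=0x3d, mem[0x03]=0x7b, mem[0x13]=0x1c, mem[0x10]=0x7b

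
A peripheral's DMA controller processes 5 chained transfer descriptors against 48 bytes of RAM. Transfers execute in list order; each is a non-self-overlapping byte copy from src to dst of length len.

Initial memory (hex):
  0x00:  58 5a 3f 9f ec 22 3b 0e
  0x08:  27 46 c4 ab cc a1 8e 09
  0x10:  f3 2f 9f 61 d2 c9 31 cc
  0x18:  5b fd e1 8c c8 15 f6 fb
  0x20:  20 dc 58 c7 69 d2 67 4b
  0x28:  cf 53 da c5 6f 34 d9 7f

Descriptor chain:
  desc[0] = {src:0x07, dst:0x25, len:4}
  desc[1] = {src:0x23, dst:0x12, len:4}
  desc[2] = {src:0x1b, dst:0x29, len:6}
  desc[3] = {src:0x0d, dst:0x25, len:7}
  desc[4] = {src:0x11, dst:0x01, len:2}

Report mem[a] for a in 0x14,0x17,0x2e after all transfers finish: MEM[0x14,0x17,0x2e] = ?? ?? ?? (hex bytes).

MEM[0x14,0x17,0x2e] = 0e cc 20

  after D0: wrote 4B at 0x25 = 0e2746c4
  after D1: wrote 4B at 0x12 = c7690e27
  after D2: wrote 6B at 0x29 = 8cc815f6fb20
  after D3: wrote 7B at 0x25 = a18e09f32fc769
  after D4: wrote 2B at 0x01 = 2fc7
query mem[0x14]=0x0e, mem[0x17]=0xcc, mem[0x2e]=0x20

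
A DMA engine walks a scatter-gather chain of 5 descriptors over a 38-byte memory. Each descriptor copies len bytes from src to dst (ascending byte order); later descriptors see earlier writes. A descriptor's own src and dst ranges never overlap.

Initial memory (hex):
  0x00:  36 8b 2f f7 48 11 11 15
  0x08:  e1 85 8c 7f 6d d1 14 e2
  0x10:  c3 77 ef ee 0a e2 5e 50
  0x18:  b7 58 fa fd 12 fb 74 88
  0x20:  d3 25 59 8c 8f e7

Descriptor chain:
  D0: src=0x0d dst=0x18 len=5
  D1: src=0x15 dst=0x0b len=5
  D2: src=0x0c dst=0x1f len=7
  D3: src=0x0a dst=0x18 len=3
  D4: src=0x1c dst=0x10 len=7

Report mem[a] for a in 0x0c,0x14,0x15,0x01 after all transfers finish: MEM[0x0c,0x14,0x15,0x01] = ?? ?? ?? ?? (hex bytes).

#0 dst[0x18+5] := {0xd1,0x14,0xe2,0xc3,0x77}
#1 dst[0x0b+5] := {0xe2,0x5e,0x50,0xd1,0x14}
#2 dst[0x1f+7] := {0x5e,0x50,0xd1,0x14,0xc3,0x77,0xef}
#3 dst[0x18+3] := {0x8c,0xe2,0x5e}
#4 dst[0x10+7] := {0x77,0xfb,0x74,0x5e,0x50,0xd1,0x14}
query mem[0x0c]=0x5e, mem[0x14]=0x50, mem[0x15]=0xd1, mem[0x01]=0x8b

MEM[0x0c,0x14,0x15,0x01] = 5e 50 d1 8b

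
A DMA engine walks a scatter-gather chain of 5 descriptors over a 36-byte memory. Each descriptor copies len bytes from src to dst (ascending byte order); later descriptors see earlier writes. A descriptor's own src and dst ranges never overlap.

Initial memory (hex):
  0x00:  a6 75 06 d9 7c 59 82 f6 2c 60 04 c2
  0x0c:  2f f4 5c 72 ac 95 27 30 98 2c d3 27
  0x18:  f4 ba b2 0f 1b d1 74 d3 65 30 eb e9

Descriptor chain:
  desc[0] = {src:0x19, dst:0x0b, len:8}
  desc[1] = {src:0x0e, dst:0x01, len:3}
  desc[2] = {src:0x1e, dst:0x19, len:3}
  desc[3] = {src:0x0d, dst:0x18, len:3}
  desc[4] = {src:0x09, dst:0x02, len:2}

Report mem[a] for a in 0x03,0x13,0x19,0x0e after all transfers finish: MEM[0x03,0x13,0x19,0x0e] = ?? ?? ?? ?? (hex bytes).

MEM[0x03,0x13,0x19,0x0e] = 04 30 1b 1b

#0 dst[0x0b+8] := {0xba,0xb2,0x0f,0x1b,0xd1,0x74,0xd3,0x65}
#1 dst[0x01+3] := {0x1b,0xd1,0x74}
#2 dst[0x19+3] := {0x74,0xd3,0x65}
#3 dst[0x18+3] := {0x0f,0x1b,0xd1}
#4 dst[0x02+2] := {0x60,0x04}
query mem[0x03]=0x04, mem[0x13]=0x30, mem[0x19]=0x1b, mem[0x0e]=0x1b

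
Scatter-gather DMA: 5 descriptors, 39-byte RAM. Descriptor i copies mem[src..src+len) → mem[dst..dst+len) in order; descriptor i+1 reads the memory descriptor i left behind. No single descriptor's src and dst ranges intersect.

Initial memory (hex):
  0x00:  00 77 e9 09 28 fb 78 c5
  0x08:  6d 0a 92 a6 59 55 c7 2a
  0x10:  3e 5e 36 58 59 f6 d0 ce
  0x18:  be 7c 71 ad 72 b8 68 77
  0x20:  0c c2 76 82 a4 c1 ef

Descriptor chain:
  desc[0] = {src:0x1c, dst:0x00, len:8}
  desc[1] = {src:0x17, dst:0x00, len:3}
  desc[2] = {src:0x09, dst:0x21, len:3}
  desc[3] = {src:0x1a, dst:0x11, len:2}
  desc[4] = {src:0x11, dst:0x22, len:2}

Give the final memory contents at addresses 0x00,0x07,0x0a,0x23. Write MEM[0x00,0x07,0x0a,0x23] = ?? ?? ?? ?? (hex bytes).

MEM[0x00,0x07,0x0a,0x23] = ce 82 92 ad

[0] 0x1c->0x00 len=8 : 72 b8 68 77 0c c2 76 82
[1] 0x17->0x00 len=3 : ce be 7c
[2] 0x09->0x21 len=3 : 0a 92 a6
[3] 0x1a->0x11 len=2 : 71 ad
[4] 0x11->0x22 len=2 : 71 ad
query mem[0x00]=0xce, mem[0x07]=0x82, mem[0x0a]=0x92, mem[0x23]=0xad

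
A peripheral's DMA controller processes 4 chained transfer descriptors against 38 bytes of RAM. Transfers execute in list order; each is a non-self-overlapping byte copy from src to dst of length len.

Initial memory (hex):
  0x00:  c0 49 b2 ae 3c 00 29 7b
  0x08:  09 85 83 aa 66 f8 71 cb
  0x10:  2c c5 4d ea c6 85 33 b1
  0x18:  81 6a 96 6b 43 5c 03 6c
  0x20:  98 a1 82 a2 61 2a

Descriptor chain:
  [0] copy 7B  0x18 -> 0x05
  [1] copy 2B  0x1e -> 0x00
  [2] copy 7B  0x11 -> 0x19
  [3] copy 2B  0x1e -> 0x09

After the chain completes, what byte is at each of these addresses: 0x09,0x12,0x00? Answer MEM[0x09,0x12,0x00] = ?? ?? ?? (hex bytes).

MEM[0x09,0x12,0x00] = 33 4d 03

  after D0: wrote 7B at 0x05 = 816a966b435c03
  after D1: wrote 2B at 0x00 = 036c
  after D2: wrote 7B at 0x19 = c54deac68533b1
  after D3: wrote 2B at 0x09 = 33b1
query mem[0x09]=0x33, mem[0x12]=0x4d, mem[0x00]=0x03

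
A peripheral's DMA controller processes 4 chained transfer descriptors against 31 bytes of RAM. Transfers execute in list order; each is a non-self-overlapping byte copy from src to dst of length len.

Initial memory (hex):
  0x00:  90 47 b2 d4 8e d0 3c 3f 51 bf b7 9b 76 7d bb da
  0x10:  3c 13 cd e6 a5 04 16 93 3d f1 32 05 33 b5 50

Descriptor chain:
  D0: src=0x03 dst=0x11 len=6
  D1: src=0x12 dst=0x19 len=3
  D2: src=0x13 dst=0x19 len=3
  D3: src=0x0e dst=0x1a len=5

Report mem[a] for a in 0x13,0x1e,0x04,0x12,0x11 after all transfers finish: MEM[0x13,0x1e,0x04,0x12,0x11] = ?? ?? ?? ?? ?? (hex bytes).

  after D0: wrote 6B at 0x11 = d48ed03c3f51
  after D1: wrote 3B at 0x19 = 8ed03c
  after D2: wrote 3B at 0x19 = d03c3f
  after D3: wrote 5B at 0x1a = bbda3cd48e
query mem[0x13]=0xd0, mem[0x1e]=0x8e, mem[0x04]=0x8e, mem[0x12]=0x8e, mem[0x11]=0xd4

MEM[0x13,0x1e,0x04,0x12,0x11] = d0 8e 8e 8e d4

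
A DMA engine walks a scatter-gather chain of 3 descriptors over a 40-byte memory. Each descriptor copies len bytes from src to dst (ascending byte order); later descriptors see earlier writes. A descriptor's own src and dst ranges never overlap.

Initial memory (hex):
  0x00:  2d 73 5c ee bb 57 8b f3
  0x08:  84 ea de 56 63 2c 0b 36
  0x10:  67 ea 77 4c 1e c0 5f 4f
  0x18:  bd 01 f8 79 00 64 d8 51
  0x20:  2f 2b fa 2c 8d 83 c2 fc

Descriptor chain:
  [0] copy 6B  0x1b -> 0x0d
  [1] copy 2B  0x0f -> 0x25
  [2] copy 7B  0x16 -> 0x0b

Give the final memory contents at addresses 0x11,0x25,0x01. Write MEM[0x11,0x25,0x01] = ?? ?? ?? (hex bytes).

MEM[0x11,0x25,0x01] = 00 64 73

D0: mem[0x0d..0x12] <- [79 00 64 d8 51 2f]
D1: mem[0x25..0x26] <- [64 d8]
D2: mem[0x0b..0x11] <- [5f 4f bd 01 f8 79 00]
query mem[0x11]=0x00, mem[0x25]=0x64, mem[0x01]=0x73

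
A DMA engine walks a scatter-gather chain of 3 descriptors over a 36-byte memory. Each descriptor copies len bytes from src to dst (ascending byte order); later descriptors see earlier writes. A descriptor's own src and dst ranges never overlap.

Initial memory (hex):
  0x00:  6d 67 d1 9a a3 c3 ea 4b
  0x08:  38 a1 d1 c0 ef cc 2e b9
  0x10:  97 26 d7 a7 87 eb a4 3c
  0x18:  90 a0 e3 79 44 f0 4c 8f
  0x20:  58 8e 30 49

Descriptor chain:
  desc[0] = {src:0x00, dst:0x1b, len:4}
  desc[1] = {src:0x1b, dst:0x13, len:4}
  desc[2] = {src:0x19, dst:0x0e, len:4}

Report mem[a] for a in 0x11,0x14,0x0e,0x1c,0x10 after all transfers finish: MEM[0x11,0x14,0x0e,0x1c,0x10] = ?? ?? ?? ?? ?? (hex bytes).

MEM[0x11,0x14,0x0e,0x1c,0x10] = 67 67 a0 67 6d

[0] 0x00->0x1b len=4 : 6d 67 d1 9a
[1] 0x1b->0x13 len=4 : 6d 67 d1 9a
[2] 0x19->0x0e len=4 : a0 e3 6d 67
query mem[0x11]=0x67, mem[0x14]=0x67, mem[0x0e]=0xa0, mem[0x1c]=0x67, mem[0x10]=0x6d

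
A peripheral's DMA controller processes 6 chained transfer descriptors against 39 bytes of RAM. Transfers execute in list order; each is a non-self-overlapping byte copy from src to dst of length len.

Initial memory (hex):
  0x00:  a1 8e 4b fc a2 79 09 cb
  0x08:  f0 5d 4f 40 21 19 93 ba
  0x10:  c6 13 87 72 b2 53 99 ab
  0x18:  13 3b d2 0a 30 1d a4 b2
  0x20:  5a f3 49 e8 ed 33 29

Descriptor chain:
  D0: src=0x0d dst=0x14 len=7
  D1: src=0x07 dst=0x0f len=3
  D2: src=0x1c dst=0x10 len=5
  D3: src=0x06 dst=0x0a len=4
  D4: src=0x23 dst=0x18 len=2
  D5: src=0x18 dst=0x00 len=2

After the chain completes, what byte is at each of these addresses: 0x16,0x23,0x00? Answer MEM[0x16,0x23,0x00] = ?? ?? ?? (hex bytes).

[0] 0x0d->0x14 len=7 : 19 93 ba c6 13 87 72
[1] 0x07->0x0f len=3 : cb f0 5d
[2] 0x1c->0x10 len=5 : 30 1d a4 b2 5a
[3] 0x06->0x0a len=4 : 09 cb f0 5d
[4] 0x23->0x18 len=2 : e8 ed
[5] 0x18->0x00 len=2 : e8 ed
query mem[0x16]=0xba, mem[0x23]=0xe8, mem[0x00]=0xe8

MEM[0x16,0x23,0x00] = ba e8 e8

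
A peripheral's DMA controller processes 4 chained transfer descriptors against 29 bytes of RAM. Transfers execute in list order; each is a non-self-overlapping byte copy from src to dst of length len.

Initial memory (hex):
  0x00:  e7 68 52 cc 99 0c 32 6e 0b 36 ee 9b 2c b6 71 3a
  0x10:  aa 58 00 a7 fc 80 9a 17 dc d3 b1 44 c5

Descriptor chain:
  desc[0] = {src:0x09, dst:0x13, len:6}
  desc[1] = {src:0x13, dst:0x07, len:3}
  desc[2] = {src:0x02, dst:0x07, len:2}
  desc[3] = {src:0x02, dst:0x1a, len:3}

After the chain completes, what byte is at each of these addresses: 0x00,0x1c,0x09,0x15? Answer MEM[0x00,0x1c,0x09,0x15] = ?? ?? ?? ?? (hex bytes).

D0: mem[0x13..0x18] <- [36 ee 9b 2c b6 71]
D1: mem[0x07..0x09] <- [36 ee 9b]
D2: mem[0x07..0x08] <- [52 cc]
D3: mem[0x1a..0x1c] <- [52 cc 99]
query mem[0x00]=0xe7, mem[0x1c]=0x99, mem[0x09]=0x9b, mem[0x15]=0x9b

MEM[0x00,0x1c,0x09,0x15] = e7 99 9b 9b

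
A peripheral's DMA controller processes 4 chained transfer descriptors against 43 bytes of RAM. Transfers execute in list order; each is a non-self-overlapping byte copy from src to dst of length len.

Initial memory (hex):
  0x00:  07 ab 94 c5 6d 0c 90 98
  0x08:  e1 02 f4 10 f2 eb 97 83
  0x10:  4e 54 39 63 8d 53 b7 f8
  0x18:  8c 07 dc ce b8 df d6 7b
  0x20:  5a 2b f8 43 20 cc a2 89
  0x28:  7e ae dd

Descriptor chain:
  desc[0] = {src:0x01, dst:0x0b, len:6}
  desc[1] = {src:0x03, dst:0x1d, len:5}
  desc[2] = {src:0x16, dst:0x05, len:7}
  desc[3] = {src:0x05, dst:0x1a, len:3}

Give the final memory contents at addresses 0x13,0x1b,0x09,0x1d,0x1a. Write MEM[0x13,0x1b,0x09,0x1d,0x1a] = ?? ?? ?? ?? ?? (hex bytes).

MEM[0x13,0x1b,0x09,0x1d,0x1a] = 63 f8 dc c5 b7

D0: mem[0x0b..0x10] <- [ab 94 c5 6d 0c 90]
D1: mem[0x1d..0x21] <- [c5 6d 0c 90 98]
D2: mem[0x05..0x0b] <- [b7 f8 8c 07 dc ce b8]
D3: mem[0x1a..0x1c] <- [b7 f8 8c]
query mem[0x13]=0x63, mem[0x1b]=0xf8, mem[0x09]=0xdc, mem[0x1d]=0xc5, mem[0x1a]=0xb7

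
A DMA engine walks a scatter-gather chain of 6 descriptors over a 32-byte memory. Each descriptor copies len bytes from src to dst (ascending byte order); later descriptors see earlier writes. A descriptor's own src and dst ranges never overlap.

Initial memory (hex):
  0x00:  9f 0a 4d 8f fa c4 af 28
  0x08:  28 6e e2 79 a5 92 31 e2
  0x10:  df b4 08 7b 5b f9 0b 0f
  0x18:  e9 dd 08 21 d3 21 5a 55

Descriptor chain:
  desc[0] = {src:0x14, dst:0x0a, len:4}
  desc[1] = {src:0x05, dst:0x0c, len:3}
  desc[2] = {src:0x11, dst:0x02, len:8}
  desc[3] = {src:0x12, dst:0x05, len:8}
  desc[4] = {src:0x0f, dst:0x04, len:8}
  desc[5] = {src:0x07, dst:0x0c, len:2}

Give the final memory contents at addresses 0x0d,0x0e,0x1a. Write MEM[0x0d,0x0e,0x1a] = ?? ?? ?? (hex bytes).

[0] 0x14->0x0a len=4 : 5b f9 0b 0f
[1] 0x05->0x0c len=3 : c4 af 28
[2] 0x11->0x02 len=8 : b4 08 7b 5b f9 0b 0f e9
[3] 0x12->0x05 len=8 : 08 7b 5b f9 0b 0f e9 dd
[4] 0x0f->0x04 len=8 : e2 df b4 08 7b 5b f9 0b
[5] 0x07->0x0c len=2 : 08 7b
query mem[0x0d]=0x7b, mem[0x0e]=0x28, mem[0x1a]=0x08

MEM[0x0d,0x0e,0x1a] = 7b 28 08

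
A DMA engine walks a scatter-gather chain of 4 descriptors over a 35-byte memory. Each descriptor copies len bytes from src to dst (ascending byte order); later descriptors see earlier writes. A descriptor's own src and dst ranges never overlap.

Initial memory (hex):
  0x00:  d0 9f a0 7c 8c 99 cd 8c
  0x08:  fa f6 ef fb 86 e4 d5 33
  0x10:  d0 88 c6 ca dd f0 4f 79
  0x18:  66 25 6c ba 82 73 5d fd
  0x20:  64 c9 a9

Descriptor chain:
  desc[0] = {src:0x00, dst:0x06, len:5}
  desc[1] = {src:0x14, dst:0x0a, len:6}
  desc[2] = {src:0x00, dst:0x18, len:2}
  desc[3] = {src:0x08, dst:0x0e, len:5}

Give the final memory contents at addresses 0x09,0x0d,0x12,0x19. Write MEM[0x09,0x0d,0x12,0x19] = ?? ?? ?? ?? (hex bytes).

[0] 0x00->0x06 len=5 : d0 9f a0 7c 8c
[1] 0x14->0x0a len=6 : dd f0 4f 79 66 25
[2] 0x00->0x18 len=2 : d0 9f
[3] 0x08->0x0e len=5 : a0 7c dd f0 4f
query mem[0x09]=0x7c, mem[0x0d]=0x79, mem[0x12]=0x4f, mem[0x19]=0x9f

MEM[0x09,0x0d,0x12,0x19] = 7c 79 4f 9f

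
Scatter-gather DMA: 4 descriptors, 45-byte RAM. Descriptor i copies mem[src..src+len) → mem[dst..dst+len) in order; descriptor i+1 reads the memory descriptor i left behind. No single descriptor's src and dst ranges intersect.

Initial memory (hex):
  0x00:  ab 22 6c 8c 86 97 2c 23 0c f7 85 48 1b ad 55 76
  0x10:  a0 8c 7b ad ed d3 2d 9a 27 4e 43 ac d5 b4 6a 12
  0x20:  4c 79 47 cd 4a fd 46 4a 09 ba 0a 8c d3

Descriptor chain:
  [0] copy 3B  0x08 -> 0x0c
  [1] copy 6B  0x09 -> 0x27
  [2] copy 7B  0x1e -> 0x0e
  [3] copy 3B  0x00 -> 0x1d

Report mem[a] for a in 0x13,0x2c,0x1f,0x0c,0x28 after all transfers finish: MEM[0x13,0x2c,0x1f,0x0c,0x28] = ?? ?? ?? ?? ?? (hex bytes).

[0] 0x08->0x0c len=3 : 0c f7 85
[1] 0x09->0x27 len=6 : f7 85 48 0c f7 85
[2] 0x1e->0x0e len=7 : 6a 12 4c 79 47 cd 4a
[3] 0x00->0x1d len=3 : ab 22 6c
query mem[0x13]=0xcd, mem[0x2c]=0x85, mem[0x1f]=0x6c, mem[0x0c]=0x0c, mem[0x28]=0x85

MEM[0x13,0x2c,0x1f,0x0c,0x28] = cd 85 6c 0c 85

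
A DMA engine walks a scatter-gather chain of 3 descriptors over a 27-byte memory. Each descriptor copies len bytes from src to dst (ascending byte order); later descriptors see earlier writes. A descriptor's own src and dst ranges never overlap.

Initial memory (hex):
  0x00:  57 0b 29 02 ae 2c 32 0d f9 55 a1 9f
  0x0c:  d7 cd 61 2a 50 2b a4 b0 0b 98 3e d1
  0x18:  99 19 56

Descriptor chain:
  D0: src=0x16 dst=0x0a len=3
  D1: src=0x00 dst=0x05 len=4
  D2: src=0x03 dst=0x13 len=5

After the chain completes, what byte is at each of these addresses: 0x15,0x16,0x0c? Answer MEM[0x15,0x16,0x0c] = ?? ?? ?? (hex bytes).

D0: mem[0x0a..0x0c] <- [3e d1 99]
D1: mem[0x05..0x08] <- [57 0b 29 02]
D2: mem[0x13..0x17] <- [02 ae 57 0b 29]
query mem[0x15]=0x57, mem[0x16]=0x0b, mem[0x0c]=0x99

MEM[0x15,0x16,0x0c] = 57 0b 99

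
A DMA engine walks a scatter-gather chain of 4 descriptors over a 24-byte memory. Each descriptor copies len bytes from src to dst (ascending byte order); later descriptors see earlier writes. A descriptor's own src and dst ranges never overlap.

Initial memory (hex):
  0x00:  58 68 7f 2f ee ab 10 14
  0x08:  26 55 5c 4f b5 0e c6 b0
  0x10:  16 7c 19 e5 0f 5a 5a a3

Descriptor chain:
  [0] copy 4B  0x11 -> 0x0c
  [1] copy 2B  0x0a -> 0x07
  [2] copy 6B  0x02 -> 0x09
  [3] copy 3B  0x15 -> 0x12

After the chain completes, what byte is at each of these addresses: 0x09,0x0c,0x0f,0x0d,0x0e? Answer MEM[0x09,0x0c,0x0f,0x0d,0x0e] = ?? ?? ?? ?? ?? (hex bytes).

MEM[0x09,0x0c,0x0f,0x0d,0x0e] = 7f ab 0f 10 5c

[0] 0x11->0x0c len=4 : 7c 19 e5 0f
[1] 0x0a->0x07 len=2 : 5c 4f
[2] 0x02->0x09 len=6 : 7f 2f ee ab 10 5c
[3] 0x15->0x12 len=3 : 5a 5a a3
query mem[0x09]=0x7f, mem[0x0c]=0xab, mem[0x0f]=0x0f, mem[0x0d]=0x10, mem[0x0e]=0x5c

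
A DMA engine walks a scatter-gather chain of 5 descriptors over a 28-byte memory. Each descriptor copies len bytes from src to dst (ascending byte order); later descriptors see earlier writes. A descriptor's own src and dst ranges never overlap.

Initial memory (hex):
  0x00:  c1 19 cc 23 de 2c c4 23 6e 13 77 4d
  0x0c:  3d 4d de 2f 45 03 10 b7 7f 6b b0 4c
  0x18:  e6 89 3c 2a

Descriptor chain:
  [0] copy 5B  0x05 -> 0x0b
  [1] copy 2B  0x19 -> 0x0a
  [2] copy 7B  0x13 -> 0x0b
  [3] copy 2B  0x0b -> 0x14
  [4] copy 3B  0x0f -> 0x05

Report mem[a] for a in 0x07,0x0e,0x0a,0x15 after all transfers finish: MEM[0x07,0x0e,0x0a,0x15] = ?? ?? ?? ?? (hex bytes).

MEM[0x07,0x0e,0x0a,0x15] = 89 b0 89 7f

#0 dst[0x0b+5] := {0x2c,0xc4,0x23,0x6e,0x13}
#1 dst[0x0a+2] := {0x89,0x3c}
#2 dst[0x0b+7] := {0xb7,0x7f,0x6b,0xb0,0x4c,0xe6,0x89}
#3 dst[0x14+2] := {0xb7,0x7f}
#4 dst[0x05+3] := {0x4c,0xe6,0x89}
query mem[0x07]=0x89, mem[0x0e]=0xb0, mem[0x0a]=0x89, mem[0x15]=0x7f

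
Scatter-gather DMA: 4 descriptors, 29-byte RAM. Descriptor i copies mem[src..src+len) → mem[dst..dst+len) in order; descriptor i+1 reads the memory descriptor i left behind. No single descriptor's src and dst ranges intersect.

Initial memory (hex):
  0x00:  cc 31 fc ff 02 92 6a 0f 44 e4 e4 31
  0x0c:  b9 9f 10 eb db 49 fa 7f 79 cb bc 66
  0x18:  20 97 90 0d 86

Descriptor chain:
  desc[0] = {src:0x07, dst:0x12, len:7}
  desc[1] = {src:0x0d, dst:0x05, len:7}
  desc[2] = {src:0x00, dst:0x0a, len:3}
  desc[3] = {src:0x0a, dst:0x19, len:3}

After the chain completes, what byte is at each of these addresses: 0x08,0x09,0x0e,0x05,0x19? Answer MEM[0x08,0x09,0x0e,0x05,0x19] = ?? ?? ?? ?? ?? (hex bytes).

  after D0: wrote 7B at 0x12 = 0f44e4e431b99f
  after D1: wrote 7B at 0x05 = 9f10ebdb490f44
  after D2: wrote 3B at 0x0a = cc31fc
  after D3: wrote 3B at 0x19 = cc31fc
query mem[0x08]=0xdb, mem[0x09]=0x49, mem[0x0e]=0x10, mem[0x05]=0x9f, mem[0x19]=0xcc

MEM[0x08,0x09,0x0e,0x05,0x19] = db 49 10 9f cc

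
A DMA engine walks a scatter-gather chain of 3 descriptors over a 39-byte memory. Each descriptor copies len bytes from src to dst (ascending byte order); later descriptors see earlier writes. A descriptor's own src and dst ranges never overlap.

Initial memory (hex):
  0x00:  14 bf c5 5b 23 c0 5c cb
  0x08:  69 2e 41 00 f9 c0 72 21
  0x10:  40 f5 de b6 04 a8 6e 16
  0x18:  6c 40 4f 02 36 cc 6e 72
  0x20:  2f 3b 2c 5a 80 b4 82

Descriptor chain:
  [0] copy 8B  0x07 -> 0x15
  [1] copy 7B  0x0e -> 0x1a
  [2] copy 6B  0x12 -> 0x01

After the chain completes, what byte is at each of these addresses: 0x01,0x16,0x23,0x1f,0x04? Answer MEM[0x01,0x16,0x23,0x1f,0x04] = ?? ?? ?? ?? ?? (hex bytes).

MEM[0x01,0x16,0x23,0x1f,0x04] = de 69 5a b6 cb

#0 dst[0x15+8] := {0xcb,0x69,0x2e,0x41,0x00,0xf9,0xc0,0x72}
#1 dst[0x1a+7] := {0x72,0x21,0x40,0xf5,0xde,0xb6,0x04}
#2 dst[0x01+6] := {0xde,0xb6,0x04,0xcb,0x69,0x2e}
query mem[0x01]=0xde, mem[0x16]=0x69, mem[0x23]=0x5a, mem[0x1f]=0xb6, mem[0x04]=0xcb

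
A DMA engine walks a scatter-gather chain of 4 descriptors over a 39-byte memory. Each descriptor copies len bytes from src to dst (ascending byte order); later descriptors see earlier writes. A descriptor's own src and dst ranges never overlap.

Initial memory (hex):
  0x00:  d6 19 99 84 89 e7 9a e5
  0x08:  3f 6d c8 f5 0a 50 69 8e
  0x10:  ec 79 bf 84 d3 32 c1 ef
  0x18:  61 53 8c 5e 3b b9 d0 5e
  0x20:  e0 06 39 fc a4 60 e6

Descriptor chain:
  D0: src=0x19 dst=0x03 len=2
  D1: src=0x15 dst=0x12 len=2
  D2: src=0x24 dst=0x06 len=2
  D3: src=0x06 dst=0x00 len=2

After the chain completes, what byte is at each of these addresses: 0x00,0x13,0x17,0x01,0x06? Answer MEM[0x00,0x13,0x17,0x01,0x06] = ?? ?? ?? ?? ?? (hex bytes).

MEM[0x00,0x13,0x17,0x01,0x06] = a4 c1 ef 60 a4

#0 dst[0x03+2] := {0x53,0x8c}
#1 dst[0x12+2] := {0x32,0xc1}
#2 dst[0x06+2] := {0xa4,0x60}
#3 dst[0x00+2] := {0xa4,0x60}
query mem[0x00]=0xa4, mem[0x13]=0xc1, mem[0x17]=0xef, mem[0x01]=0x60, mem[0x06]=0xa4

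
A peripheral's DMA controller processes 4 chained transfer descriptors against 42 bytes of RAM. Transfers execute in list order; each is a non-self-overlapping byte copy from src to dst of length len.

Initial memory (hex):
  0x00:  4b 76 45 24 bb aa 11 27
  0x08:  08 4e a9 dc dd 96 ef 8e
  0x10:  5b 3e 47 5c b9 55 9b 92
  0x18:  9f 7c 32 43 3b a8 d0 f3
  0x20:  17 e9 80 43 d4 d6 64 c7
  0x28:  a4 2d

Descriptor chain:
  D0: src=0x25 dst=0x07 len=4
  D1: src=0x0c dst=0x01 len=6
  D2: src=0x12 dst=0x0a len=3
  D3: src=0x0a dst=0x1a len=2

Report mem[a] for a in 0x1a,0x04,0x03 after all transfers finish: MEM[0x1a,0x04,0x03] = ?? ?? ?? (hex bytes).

D0: mem[0x07..0x0a] <- [d6 64 c7 a4]
D1: mem[0x01..0x06] <- [dd 96 ef 8e 5b 3e]
D2: mem[0x0a..0x0c] <- [47 5c b9]
D3: mem[0x1a..0x1b] <- [47 5c]
query mem[0x1a]=0x47, mem[0x04]=0x8e, mem[0x03]=0xef

MEM[0x1a,0x04,0x03] = 47 8e ef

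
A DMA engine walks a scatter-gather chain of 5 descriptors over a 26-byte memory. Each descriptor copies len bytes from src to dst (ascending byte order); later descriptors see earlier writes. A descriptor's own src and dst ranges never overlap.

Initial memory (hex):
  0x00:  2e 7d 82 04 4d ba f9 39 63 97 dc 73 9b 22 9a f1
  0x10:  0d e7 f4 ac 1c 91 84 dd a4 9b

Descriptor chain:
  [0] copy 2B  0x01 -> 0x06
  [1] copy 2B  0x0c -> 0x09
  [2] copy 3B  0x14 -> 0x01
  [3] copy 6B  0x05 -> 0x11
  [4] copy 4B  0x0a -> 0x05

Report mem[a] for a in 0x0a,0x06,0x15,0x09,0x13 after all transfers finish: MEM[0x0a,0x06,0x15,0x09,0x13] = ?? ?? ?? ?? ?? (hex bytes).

  after D0: wrote 2B at 0x06 = 7d82
  after D1: wrote 2B at 0x09 = 9b22
  after D2: wrote 3B at 0x01 = 1c9184
  after D3: wrote 6B at 0x11 = ba7d82639b22
  after D4: wrote 4B at 0x05 = 22739b22
query mem[0x0a]=0x22, mem[0x06]=0x73, mem[0x15]=0x9b, mem[0x09]=0x9b, mem[0x13]=0x82

MEM[0x0a,0x06,0x15,0x09,0x13] = 22 73 9b 9b 82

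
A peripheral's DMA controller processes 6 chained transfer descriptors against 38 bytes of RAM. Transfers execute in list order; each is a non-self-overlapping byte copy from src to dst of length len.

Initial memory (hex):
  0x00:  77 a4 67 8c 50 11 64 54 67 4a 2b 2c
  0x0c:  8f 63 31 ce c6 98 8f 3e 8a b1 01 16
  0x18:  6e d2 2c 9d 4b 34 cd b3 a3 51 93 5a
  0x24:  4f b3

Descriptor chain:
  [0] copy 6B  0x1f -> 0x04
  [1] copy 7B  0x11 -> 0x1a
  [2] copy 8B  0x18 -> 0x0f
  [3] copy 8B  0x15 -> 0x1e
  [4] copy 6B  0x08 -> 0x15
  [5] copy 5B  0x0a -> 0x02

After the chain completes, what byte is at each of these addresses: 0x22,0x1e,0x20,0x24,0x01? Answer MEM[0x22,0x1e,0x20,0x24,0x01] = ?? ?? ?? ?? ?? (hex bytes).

[0] 0x1f->0x04 len=6 : b3 a3 51 93 5a 4f
[1] 0x11->0x1a len=7 : 98 8f 3e 8a b1 01 16
[2] 0x18->0x0f len=8 : 6e d2 98 8f 3e 8a b1 01
[3] 0x15->0x1e len=8 : b1 01 16 6e d2 98 8f 3e
[4] 0x08->0x15 len=6 : 5a 4f 2b 2c 8f 63
[5] 0x0a->0x02 len=5 : 2b 2c 8f 63 31
query mem[0x22]=0xd2, mem[0x1e]=0xb1, mem[0x20]=0x16, mem[0x24]=0x8f, mem[0x01]=0xa4

MEM[0x22,0x1e,0x20,0x24,0x01] = d2 b1 16 8f a4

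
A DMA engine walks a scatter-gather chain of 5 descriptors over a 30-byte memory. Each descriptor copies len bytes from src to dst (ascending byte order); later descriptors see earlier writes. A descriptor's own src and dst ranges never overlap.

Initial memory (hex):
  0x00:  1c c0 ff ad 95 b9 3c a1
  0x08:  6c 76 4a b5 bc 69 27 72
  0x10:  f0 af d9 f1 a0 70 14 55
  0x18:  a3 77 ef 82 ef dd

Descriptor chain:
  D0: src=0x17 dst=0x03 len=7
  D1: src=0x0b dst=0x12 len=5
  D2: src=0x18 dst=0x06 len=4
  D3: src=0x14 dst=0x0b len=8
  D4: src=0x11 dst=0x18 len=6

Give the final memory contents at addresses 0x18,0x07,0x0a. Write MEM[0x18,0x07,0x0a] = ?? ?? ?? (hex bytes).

MEM[0x18,0x07,0x0a] = ef 77 4a

D0: mem[0x03..0x09] <- [55 a3 77 ef 82 ef dd]
D1: mem[0x12..0x16] <- [b5 bc 69 27 72]
D2: mem[0x06..0x09] <- [a3 77 ef 82]
D3: mem[0x0b..0x12] <- [69 27 72 55 a3 77 ef 82]
D4: mem[0x18..0x1d] <- [ef 82 bc 69 27 72]
query mem[0x18]=0xef, mem[0x07]=0x77, mem[0x0a]=0x4a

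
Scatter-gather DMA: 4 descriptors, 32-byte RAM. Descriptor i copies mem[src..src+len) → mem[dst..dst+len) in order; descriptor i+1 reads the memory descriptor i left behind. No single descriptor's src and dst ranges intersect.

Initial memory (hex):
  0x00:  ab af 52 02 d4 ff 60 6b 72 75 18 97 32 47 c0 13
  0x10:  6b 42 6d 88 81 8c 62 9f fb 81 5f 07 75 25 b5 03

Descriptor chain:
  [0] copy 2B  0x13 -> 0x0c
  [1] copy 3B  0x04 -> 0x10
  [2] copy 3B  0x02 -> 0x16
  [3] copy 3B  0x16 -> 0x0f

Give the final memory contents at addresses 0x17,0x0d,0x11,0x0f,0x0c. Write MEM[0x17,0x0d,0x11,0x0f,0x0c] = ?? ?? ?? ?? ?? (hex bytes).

MEM[0x17,0x0d,0x11,0x0f,0x0c] = 02 81 d4 52 88

#0 dst[0x0c+2] := {0x88,0x81}
#1 dst[0x10+3] := {0xd4,0xff,0x60}
#2 dst[0x16+3] := {0x52,0x02,0xd4}
#3 dst[0x0f+3] := {0x52,0x02,0xd4}
query mem[0x17]=0x02, mem[0x0d]=0x81, mem[0x11]=0xd4, mem[0x0f]=0x52, mem[0x0c]=0x88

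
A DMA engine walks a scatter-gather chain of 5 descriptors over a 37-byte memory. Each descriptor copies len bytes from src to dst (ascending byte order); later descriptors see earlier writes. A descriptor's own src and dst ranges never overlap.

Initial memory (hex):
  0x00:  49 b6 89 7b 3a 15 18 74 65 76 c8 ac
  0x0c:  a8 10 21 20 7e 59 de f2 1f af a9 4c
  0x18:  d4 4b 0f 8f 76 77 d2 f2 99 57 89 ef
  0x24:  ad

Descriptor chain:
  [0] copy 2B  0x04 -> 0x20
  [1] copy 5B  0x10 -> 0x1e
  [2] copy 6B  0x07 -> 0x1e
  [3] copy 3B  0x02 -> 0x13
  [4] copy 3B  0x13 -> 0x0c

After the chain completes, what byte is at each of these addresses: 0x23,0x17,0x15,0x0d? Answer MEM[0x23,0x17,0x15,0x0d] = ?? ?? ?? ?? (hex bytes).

MEM[0x23,0x17,0x15,0x0d] = a8 4c 3a 7b

[0] 0x04->0x20 len=2 : 3a 15
[1] 0x10->0x1e len=5 : 7e 59 de f2 1f
[2] 0x07->0x1e len=6 : 74 65 76 c8 ac a8
[3] 0x02->0x13 len=3 : 89 7b 3a
[4] 0x13->0x0c len=3 : 89 7b 3a
query mem[0x23]=0xa8, mem[0x17]=0x4c, mem[0x15]=0x3a, mem[0x0d]=0x7b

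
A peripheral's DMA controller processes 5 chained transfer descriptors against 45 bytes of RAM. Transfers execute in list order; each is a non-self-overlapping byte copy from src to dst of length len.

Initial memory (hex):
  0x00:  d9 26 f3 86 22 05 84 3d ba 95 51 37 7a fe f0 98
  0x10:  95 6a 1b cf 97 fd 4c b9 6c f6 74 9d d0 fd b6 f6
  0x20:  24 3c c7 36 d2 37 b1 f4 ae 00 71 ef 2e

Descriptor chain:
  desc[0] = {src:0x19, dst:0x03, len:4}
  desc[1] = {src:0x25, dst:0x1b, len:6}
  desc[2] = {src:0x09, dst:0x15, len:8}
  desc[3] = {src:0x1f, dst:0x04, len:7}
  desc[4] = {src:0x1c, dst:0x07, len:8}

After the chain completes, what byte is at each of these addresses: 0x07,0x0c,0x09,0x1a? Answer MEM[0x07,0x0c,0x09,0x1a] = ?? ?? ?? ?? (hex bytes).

[0] 0x19->0x03 len=4 : f6 74 9d d0
[1] 0x25->0x1b len=6 : 37 b1 f4 ae 00 71
[2] 0x09->0x15 len=8 : 95 51 37 7a fe f0 98 95
[3] 0x1f->0x04 len=7 : 00 71 3c c7 36 d2 37
[4] 0x1c->0x07 len=8 : 95 f4 ae 00 71 3c c7 36
query mem[0x07]=0x95, mem[0x0c]=0x3c, mem[0x09]=0xae, mem[0x1a]=0xf0

MEM[0x07,0x0c,0x09,0x1a] = 95 3c ae f0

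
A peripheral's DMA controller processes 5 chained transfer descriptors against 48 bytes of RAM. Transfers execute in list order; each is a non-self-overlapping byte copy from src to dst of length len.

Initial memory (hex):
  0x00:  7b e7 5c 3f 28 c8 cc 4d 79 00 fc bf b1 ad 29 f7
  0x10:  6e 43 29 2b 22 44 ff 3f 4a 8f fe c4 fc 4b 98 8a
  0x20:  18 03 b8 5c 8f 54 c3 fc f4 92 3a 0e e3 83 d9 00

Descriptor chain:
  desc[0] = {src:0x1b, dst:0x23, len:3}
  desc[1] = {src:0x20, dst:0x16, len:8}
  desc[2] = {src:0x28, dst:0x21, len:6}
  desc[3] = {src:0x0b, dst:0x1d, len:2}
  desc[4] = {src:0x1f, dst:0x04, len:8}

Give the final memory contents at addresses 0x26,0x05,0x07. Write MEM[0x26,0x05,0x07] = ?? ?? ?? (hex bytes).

MEM[0x26,0x05,0x07] = 83 18 92

[0] 0x1b->0x23 len=3 : c4 fc 4b
[1] 0x20->0x16 len=8 : 18 03 b8 c4 fc 4b c3 fc
[2] 0x28->0x21 len=6 : f4 92 3a 0e e3 83
[3] 0x0b->0x1d len=2 : bf b1
[4] 0x1f->0x04 len=8 : 8a 18 f4 92 3a 0e e3 83
query mem[0x26]=0x83, mem[0x05]=0x18, mem[0x07]=0x92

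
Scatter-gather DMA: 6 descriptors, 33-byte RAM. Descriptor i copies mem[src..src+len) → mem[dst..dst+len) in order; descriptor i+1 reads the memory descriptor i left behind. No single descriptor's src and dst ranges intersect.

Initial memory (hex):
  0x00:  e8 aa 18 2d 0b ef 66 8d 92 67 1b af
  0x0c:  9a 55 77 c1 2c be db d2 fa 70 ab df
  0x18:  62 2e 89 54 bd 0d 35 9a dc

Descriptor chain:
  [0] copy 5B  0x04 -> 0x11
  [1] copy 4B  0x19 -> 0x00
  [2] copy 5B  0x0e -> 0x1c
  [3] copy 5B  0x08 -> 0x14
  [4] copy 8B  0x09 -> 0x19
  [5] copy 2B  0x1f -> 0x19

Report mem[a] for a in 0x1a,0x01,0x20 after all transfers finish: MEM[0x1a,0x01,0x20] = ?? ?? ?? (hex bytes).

MEM[0x1a,0x01,0x20] = 2c 89 2c

D0: mem[0x11..0x15] <- [0b ef 66 8d 92]
D1: mem[0x00..0x03] <- [2e 89 54 bd]
D2: mem[0x1c..0x20] <- [77 c1 2c 0b ef]
D3: mem[0x14..0x18] <- [92 67 1b af 9a]
D4: mem[0x19..0x20] <- [67 1b af 9a 55 77 c1 2c]
D5: mem[0x19..0x1a] <- [c1 2c]
query mem[0x1a]=0x2c, mem[0x01]=0x89, mem[0x20]=0x2c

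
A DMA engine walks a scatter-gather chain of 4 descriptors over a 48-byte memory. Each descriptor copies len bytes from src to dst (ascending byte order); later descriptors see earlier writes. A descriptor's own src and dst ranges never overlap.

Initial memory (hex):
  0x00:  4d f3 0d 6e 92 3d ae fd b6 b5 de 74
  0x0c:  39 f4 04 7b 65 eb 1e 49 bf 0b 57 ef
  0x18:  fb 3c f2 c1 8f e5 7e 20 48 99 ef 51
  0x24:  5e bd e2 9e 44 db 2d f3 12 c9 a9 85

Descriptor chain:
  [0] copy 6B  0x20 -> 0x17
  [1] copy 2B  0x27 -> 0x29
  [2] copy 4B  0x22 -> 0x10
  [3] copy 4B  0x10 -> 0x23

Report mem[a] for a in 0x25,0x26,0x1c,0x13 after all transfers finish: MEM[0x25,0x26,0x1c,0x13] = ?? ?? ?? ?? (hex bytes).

MEM[0x25,0x26,0x1c,0x13] = 5e bd bd bd

#0 dst[0x17+6] := {0x48,0x99,0xef,0x51,0x5e,0xbd}
#1 dst[0x29+2] := {0x9e,0x44}
#2 dst[0x10+4] := {0xef,0x51,0x5e,0xbd}
#3 dst[0x23+4] := {0xef,0x51,0x5e,0xbd}
query mem[0x25]=0x5e, mem[0x26]=0xbd, mem[0x1c]=0xbd, mem[0x13]=0xbd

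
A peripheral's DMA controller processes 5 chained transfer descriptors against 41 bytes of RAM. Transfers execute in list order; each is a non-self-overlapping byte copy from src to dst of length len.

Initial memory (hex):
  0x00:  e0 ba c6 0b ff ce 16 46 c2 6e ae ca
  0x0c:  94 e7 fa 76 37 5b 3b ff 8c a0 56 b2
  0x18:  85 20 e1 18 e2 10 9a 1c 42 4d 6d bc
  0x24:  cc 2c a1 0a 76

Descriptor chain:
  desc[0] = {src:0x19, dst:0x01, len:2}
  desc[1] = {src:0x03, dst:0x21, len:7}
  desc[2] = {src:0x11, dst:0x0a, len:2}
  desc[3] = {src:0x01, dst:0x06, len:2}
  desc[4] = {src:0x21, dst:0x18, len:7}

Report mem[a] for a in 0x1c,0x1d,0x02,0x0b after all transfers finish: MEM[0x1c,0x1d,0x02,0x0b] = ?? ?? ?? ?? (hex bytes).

MEM[0x1c,0x1d,0x02,0x0b] = 46 c2 e1 3b

D0: mem[0x01..0x02] <- [20 e1]
D1: mem[0x21..0x27] <- [0b ff ce 16 46 c2 6e]
D2: mem[0x0a..0x0b] <- [5b 3b]
D3: mem[0x06..0x07] <- [20 e1]
D4: mem[0x18..0x1e] <- [0b ff ce 16 46 c2 6e]
query mem[0x1c]=0x46, mem[0x1d]=0xc2, mem[0x02]=0xe1, mem[0x0b]=0x3b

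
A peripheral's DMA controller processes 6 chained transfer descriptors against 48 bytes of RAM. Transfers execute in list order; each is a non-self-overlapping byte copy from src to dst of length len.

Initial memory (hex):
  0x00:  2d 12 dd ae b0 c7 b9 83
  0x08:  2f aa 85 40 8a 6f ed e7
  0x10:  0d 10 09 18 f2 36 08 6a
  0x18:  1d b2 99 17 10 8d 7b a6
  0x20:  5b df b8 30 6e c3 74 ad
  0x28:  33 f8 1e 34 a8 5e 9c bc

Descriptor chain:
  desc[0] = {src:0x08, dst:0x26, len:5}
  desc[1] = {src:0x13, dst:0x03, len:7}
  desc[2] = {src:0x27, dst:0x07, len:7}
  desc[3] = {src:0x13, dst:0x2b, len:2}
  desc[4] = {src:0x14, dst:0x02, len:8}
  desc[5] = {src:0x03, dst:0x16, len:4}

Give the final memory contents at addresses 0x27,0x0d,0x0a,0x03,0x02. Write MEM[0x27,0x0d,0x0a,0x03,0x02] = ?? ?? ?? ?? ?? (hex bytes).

MEM[0x27,0x0d,0x0a,0x03,0x02] = aa 5e 8a 36 f2

#0 dst[0x26+5] := {0x2f,0xaa,0x85,0x40,0x8a}
#1 dst[0x03+7] := {0x18,0xf2,0x36,0x08,0x6a,0x1d,0xb2}
#2 dst[0x07+7] := {0xaa,0x85,0x40,0x8a,0x34,0xa8,0x5e}
#3 dst[0x2b+2] := {0x18,0xf2}
#4 dst[0x02+8] := {0xf2,0x36,0x08,0x6a,0x1d,0xb2,0x99,0x17}
#5 dst[0x16+4] := {0x36,0x08,0x6a,0x1d}
query mem[0x27]=0xaa, mem[0x0d]=0x5e, mem[0x0a]=0x8a, mem[0x03]=0x36, mem[0x02]=0xf2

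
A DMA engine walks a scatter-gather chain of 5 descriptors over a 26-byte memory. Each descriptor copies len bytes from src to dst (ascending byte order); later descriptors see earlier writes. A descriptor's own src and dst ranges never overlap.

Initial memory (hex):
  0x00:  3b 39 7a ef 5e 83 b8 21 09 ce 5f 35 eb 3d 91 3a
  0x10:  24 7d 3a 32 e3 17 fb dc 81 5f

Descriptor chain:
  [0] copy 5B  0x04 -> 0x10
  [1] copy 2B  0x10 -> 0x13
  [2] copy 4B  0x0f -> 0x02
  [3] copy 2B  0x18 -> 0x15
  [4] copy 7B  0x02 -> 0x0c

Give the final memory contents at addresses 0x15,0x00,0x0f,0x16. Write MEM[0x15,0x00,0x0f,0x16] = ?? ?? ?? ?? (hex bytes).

  after D0: wrote 5B at 0x10 = 5e83b82109
  after D1: wrote 2B at 0x13 = 5e83
  after D2: wrote 4B at 0x02 = 3a5e83b8
  after D3: wrote 2B at 0x15 = 815f
  after D4: wrote 7B at 0x0c = 3a5e83b8b82109
query mem[0x15]=0x81, mem[0x00]=0x3b, mem[0x0f]=0xb8, mem[0x16]=0x5f

MEM[0x15,0x00,0x0f,0x16] = 81 3b b8 5f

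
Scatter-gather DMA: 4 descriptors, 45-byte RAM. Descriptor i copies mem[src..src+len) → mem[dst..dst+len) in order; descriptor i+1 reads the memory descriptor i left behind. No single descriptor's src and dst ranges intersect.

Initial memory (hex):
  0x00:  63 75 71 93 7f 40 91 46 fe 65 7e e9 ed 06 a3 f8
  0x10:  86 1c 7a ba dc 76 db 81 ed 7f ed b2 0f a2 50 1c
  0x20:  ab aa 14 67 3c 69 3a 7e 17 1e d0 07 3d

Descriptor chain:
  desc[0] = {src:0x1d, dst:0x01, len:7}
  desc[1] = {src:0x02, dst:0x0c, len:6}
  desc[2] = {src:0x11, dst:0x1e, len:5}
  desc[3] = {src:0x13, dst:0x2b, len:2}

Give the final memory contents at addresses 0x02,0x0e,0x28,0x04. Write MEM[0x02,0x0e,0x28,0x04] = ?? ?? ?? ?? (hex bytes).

[0] 0x1d->0x01 len=7 : a2 50 1c ab aa 14 67
[1] 0x02->0x0c len=6 : 50 1c ab aa 14 67
[2] 0x11->0x1e len=5 : 67 7a ba dc 76
[3] 0x13->0x2b len=2 : ba dc
query mem[0x02]=0x50, mem[0x0e]=0xab, mem[0x28]=0x17, mem[0x04]=0xab

MEM[0x02,0x0e,0x28,0x04] = 50 ab 17 ab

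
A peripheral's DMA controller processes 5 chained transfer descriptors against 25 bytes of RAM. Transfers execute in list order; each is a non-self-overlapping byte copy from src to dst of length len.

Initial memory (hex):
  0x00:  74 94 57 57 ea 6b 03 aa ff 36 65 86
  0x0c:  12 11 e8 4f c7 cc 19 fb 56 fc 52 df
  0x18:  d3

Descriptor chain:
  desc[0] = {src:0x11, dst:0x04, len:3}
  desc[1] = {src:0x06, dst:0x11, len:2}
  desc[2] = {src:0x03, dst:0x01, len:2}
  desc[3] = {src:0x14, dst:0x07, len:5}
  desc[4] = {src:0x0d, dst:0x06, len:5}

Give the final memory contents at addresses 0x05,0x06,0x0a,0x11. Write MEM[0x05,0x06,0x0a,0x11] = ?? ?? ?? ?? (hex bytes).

MEM[0x05,0x06,0x0a,0x11] = 19 11 fb fb

[0] 0x11->0x04 len=3 : cc 19 fb
[1] 0x06->0x11 len=2 : fb aa
[2] 0x03->0x01 len=2 : 57 cc
[3] 0x14->0x07 len=5 : 56 fc 52 df d3
[4] 0x0d->0x06 len=5 : 11 e8 4f c7 fb
query mem[0x05]=0x19, mem[0x06]=0x11, mem[0x0a]=0xfb, mem[0x11]=0xfb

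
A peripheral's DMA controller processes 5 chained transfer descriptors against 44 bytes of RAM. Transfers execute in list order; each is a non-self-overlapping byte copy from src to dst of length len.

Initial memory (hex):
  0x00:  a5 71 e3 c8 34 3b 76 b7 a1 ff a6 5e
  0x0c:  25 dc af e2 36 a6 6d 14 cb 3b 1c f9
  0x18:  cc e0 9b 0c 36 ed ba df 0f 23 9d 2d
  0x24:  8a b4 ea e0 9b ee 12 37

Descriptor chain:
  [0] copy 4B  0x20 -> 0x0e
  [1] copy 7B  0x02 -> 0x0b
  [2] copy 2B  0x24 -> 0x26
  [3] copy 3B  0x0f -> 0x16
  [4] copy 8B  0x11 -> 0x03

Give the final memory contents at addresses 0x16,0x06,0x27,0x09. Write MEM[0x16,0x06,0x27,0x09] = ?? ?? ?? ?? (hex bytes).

  after D0: wrote 4B at 0x0e = 0f239d2d
  after D1: wrote 7B at 0x0b = e3c8343b76b7a1
  after D2: wrote 2B at 0x26 = 8ab4
  after D3: wrote 3B at 0x16 = 76b7a1
  after D4: wrote 8B at 0x03 = a16d14cb3b76b7a1
query mem[0x16]=0x76, mem[0x06]=0xcb, mem[0x27]=0xb4, mem[0x09]=0xb7

MEM[0x16,0x06,0x27,0x09] = 76 cb b4 b7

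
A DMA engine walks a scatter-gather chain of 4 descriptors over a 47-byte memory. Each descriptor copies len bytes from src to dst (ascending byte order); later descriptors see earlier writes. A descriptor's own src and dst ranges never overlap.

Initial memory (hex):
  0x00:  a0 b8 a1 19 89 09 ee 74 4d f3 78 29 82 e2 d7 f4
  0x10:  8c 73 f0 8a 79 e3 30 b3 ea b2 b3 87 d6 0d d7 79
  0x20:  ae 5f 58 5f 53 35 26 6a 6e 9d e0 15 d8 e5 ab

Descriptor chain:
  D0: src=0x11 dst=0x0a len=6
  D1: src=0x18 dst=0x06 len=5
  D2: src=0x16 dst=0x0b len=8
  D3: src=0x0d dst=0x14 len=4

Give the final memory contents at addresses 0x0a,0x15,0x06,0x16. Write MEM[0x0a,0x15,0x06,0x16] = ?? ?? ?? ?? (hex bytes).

MEM[0x0a,0x15,0x06,0x16] = d6 b2 ea b3

D0: mem[0x0a..0x0f] <- [73 f0 8a 79 e3 30]
D1: mem[0x06..0x0a] <- [ea b2 b3 87 d6]
D2: mem[0x0b..0x12] <- [30 b3 ea b2 b3 87 d6 0d]
D3: mem[0x14..0x17] <- [ea b2 b3 87]
query mem[0x0a]=0xd6, mem[0x15]=0xb2, mem[0x06]=0xea, mem[0x16]=0xb3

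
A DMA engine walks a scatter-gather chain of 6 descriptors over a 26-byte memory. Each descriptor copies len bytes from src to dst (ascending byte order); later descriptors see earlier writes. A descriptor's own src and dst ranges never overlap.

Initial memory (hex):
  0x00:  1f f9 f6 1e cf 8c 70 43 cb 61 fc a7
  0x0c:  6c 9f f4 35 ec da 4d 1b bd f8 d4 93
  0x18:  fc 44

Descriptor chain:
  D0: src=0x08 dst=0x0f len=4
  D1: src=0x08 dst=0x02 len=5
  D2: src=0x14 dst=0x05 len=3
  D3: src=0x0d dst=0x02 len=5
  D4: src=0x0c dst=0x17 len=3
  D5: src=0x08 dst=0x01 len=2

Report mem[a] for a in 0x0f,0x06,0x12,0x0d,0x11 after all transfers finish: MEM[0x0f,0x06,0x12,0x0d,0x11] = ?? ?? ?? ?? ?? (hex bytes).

MEM[0x0f,0x06,0x12,0x0d,0x11] = cb fc a7 9f fc

[0] 0x08->0x0f len=4 : cb 61 fc a7
[1] 0x08->0x02 len=5 : cb 61 fc a7 6c
[2] 0x14->0x05 len=3 : bd f8 d4
[3] 0x0d->0x02 len=5 : 9f f4 cb 61 fc
[4] 0x0c->0x17 len=3 : 6c 9f f4
[5] 0x08->0x01 len=2 : cb 61
query mem[0x0f]=0xcb, mem[0x06]=0xfc, mem[0x12]=0xa7, mem[0x0d]=0x9f, mem[0x11]=0xfc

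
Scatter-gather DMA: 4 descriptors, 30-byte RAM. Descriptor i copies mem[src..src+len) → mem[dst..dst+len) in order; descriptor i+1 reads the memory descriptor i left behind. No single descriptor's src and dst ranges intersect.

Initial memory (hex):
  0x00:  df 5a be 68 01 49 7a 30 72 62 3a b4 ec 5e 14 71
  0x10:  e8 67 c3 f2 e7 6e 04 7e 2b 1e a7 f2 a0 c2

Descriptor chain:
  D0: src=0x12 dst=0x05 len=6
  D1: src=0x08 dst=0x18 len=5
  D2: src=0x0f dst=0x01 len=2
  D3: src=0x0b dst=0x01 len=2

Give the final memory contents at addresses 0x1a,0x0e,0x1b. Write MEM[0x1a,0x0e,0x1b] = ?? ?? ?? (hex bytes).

MEM[0x1a,0x0e,0x1b] = 7e 14 b4

D0: mem[0x05..0x0a] <- [c3 f2 e7 6e 04 7e]
D1: mem[0x18..0x1c] <- [6e 04 7e b4 ec]
D2: mem[0x01..0x02] <- [71 e8]
D3: mem[0x01..0x02] <- [b4 ec]
query mem[0x1a]=0x7e, mem[0x0e]=0x14, mem[0x1b]=0xb4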